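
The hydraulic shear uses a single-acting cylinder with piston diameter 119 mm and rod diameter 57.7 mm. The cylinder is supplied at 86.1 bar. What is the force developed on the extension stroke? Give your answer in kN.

Cap-side area A_cap = π/4 × (119 mm)² = 11120 mm^2
F = P × A_cap = 86.1 bar × A_cap

F ≈ 95.8 kN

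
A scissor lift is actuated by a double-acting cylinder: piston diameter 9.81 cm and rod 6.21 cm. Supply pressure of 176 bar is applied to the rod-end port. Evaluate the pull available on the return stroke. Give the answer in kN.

Rod-side annular area A_ann = π/4 × (9.81² − 6.21²) = 45.30 cm^2
On retraction the pressure acts on the annular area (bore minus rod).
F = P × A_ann

F ≈ 79.7 kN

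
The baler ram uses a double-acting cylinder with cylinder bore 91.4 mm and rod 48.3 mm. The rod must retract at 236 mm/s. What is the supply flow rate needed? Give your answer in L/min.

Q ≈ 67.0 L/min

Rod-side annular area A_ann = π/4 × (91.4² − 48.3²) = 4729 mm^2
Q = A × v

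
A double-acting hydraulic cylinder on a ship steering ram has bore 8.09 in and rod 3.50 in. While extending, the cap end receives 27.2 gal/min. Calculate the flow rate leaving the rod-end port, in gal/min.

Cap-side area A_cap = π/4 × (8.09 in)² = 51.40 in^2
Rod-side annular area A_ann = π/4 × (8.09² − 3.50²) = 41.78 in^2
Piston speed v = Q_in/A_cap; rod-end outflow Q_out = v × A_ann = Q_in × A_ann/A_cap.

Q_out ≈ 22.1 gal/min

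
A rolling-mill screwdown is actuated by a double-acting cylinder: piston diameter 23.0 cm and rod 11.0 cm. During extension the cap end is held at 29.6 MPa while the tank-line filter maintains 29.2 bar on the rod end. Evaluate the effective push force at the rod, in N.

Cap-side area A_cap = π/4 × (23.0 cm)² = 415.5 cm^2
Rod-side annular area A_ann = π/4 × (23.0² − 11.0²) = 320.4 cm^2
Net thrust = P_cap·A_cap − P_rod·A_ann = 1.230e6 N − 93570 N

F ≈ 1.14e6 N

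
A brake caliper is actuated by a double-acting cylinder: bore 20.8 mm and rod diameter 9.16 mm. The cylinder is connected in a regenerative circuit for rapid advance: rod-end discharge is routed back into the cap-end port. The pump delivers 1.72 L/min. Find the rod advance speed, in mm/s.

In regeneration the rod-end outflow joins the pump flow into the cap end, so the net volume the pump must supply per unit advance equals the rod cross-section area.
Rod cross-section A_rod = π/4 × (9.16 mm)² = 65.90 mm^2
v = Q_pump / A_rod

v ≈ 435 mm/s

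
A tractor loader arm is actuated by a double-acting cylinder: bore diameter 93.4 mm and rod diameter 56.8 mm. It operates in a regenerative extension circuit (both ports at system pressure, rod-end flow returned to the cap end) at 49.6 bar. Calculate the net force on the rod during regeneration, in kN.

F ≈ 12.6 kN

With equal pressure on both faces, forces on the annular region cancel; the net push is pressure × rod cross-section.
Rod cross-section A_rod = π/4 × (56.8 mm)² = 2534 mm^2
F = P × A_rod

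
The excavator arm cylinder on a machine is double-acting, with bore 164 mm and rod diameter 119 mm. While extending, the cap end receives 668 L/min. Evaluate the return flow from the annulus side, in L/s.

Cap-side area A_cap = π/4 × (164 mm)² = 21120 mm^2
Rod-side annular area A_ann = π/4 × (164² − 119²) = 10000 mm^2
Piston speed v = Q_in/A_cap; rod-end outflow Q_out = v × A_ann = Q_in × A_ann/A_cap.

Q_out ≈ 5.27 L/s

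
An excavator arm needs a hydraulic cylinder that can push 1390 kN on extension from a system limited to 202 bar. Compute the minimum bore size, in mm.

D ≈ 296 mm

Extension force acts on the full piston face: F = P × (π/4)D².
D = √(4F / (πP)) = √(4 × 1390 kN / (π × 202 bar))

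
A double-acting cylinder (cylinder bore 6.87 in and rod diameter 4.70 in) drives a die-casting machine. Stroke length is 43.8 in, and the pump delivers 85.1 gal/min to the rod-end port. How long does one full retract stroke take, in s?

Rod-side annular area A_ann = π/4 × (6.87² − 4.70²) = 19.72 in^2
Swept volume V = A × L; t = V / Q = A·L / Q

t ≈ 2.64 s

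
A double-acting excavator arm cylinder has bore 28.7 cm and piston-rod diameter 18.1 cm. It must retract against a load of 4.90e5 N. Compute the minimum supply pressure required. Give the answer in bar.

Rod-side annular area A_ann = π/4 × (28.7² − 18.1²) = 389.6 cm^2
Retraction: pressure acts on the annular area.
P = F / A = 4.90e5 N / A

P ≈ 126 bar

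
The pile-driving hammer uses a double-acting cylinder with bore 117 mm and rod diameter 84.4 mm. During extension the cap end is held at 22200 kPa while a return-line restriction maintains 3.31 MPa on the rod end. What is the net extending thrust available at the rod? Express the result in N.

F ≈ 2.22e5 N

Cap-side area A_cap = π/4 × (117 mm)² = 10750 mm^2
Rod-side annular area A_ann = π/4 × (117² − 84.4²) = 5157 mm^2
Net thrust = P_cap·A_cap − P_rod·A_ann = 2.387e5 N − 17070 N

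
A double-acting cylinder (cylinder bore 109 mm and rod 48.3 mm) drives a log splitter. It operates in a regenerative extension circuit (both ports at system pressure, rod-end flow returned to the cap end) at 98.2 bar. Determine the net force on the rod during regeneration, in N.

With equal pressure on both faces, forces on the annular region cancel; the net push is pressure × rod cross-section.
Rod cross-section A_rod = π/4 × (48.3 mm)² = 1832 mm^2
F = P × A_rod

F ≈ 18000 N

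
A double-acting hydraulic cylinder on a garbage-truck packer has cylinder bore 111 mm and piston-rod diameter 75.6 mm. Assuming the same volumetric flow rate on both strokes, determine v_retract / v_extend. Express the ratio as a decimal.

v_ret/v_ext ≈ 1.87

Cap-side area A_cap = π/4 × (111 mm)² = 9677 mm^2
Rod-side annular area A_ann = π/4 × (111² − 75.6²) = 5188 mm^2
For equal Q, v ∝ 1/A, so v_ret/v_ext = A_cap/A_ann.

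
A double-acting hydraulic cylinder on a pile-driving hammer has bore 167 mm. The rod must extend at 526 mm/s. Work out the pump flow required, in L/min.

Cap-side area A_cap = π/4 × (167 mm)² = 21900 mm^2
Q = A × v

Q ≈ 691 L/min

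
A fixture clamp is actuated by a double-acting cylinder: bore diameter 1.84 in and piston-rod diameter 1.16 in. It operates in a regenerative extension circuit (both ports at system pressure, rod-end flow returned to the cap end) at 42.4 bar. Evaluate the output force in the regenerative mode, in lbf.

F ≈ 650 lbf

With equal pressure on both faces, forces on the annular region cancel; the net push is pressure × rod cross-section.
Rod cross-section A_rod = π/4 × (1.16 in)² = 1.057 in^2
F = P × A_rod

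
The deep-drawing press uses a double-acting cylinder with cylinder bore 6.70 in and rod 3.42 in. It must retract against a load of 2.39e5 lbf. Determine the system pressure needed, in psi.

Rod-side annular area A_ann = π/4 × (6.70² − 3.42²) = 26.07 in^2
Retraction: pressure acts on the annular area.
P = F / A = 2.39e5 lbf / A

P ≈ 9170 psi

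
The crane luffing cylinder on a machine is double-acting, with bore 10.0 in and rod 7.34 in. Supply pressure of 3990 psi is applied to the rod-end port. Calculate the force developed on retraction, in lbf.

Rod-side annular area A_ann = π/4 × (10.0² − 7.34²) = 36.23 in^2
On retraction the pressure acts on the annular area (bore minus rod).
F = P × A_ann

F ≈ 1.45e5 lbf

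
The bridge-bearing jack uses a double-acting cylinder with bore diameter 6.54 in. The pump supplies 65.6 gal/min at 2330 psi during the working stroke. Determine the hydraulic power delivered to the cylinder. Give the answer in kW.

W ≈ 66.5 kW

Hydraulic power = P × Q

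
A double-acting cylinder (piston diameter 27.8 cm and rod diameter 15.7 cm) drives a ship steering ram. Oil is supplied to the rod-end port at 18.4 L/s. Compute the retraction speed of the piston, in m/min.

Rod-side annular area A_ann = π/4 × (27.8² − 15.7²) = 413.4 cm^2
Flow into the rod-end port fills the annular volume.
v = Q / A

v ≈ 26.7 m/min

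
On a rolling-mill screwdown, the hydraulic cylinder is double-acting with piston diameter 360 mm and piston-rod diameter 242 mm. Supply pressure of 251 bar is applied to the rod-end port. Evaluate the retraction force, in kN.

Rod-side annular area A_ann = π/4 × (360² − 242²) = 55790 mm^2
On retraction the pressure acts on the annular area (bore minus rod).
F = P × A_ann

F ≈ 1400 kN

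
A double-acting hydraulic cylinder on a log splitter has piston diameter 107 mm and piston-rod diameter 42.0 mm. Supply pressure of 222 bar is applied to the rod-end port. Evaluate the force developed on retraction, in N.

F ≈ 1.69e5 N

Rod-side annular area A_ann = π/4 × (107² − 42.0²) = 7607 mm^2
On retraction the pressure acts on the annular area (bore minus rod).
F = P × A_ann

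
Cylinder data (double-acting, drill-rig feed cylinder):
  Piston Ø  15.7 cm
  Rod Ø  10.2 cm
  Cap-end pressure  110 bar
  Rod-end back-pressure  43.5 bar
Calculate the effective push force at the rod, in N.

F ≈ 1.64e5 N

Cap-side area A_cap = π/4 × (15.7 cm)² = 193.6 cm^2
Rod-side annular area A_ann = π/4 × (15.7² − 10.2²) = 111.9 cm^2
Net thrust = P_cap·A_cap − P_rod·A_ann = 2.130e5 N − 48670 N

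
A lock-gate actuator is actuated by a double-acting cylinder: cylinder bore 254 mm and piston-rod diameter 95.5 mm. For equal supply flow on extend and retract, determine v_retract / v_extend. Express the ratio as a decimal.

Cap-side area A_cap = π/4 × (254 mm)² = 50670 mm^2
Rod-side annular area A_ann = π/4 × (254² − 95.5²) = 43510 mm^2
For equal Q, v ∝ 1/A, so v_ret/v_ext = A_cap/A_ann.

v_ret/v_ext ≈ 1.16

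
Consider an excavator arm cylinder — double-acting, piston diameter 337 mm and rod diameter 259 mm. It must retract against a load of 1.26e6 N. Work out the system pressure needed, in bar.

P ≈ 345 bar

Rod-side annular area A_ann = π/4 × (337² − 259²) = 36510 mm^2
Retraction: pressure acts on the annular area.
P = F / A = 1.26e6 N / A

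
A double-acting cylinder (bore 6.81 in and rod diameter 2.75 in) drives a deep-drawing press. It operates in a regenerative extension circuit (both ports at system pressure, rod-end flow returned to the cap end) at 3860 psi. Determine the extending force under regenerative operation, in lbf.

With equal pressure on both faces, forces on the annular region cancel; the net push is pressure × rod cross-section.
Rod cross-section A_rod = π/4 × (2.75 in)² = 5.940 in^2
F = P × A_rod

F ≈ 22900 lbf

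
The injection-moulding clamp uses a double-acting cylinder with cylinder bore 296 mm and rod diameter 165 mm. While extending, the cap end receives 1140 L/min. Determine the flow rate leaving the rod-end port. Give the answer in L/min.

Cap-side area A_cap = π/4 × (296 mm)² = 68810 mm^2
Rod-side annular area A_ann = π/4 × (296² − 165²) = 47430 mm^2
Piston speed v = Q_in/A_cap; rod-end outflow Q_out = v × A_ann = Q_in × A_ann/A_cap.

Q_out ≈ 786 L/min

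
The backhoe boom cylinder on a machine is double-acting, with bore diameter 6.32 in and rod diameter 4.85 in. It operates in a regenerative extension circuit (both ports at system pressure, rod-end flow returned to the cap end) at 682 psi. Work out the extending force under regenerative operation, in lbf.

F ≈ 12600 lbf

With equal pressure on both faces, forces on the annular region cancel; the net push is pressure × rod cross-section.
Rod cross-section A_rod = π/4 × (4.85 in)² = 18.47 in^2
F = P × A_rod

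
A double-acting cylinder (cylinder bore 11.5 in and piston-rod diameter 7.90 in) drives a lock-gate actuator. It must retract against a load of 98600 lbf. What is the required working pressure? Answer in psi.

P ≈ 1800 psi

Rod-side annular area A_ann = π/4 × (11.5² − 7.90²) = 54.85 in^2
Retraction: pressure acts on the annular area.
P = F / A = 98600 lbf / A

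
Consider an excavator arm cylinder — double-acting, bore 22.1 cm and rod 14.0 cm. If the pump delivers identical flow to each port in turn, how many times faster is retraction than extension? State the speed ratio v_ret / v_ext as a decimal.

Cap-side area A_cap = π/4 × (22.1 cm)² = 383.6 cm^2
Rod-side annular area A_ann = π/4 × (22.1² − 14.0²) = 229.7 cm^2
For equal Q, v ∝ 1/A, so v_ret/v_ext = A_cap/A_ann.

v_ret/v_ext ≈ 1.67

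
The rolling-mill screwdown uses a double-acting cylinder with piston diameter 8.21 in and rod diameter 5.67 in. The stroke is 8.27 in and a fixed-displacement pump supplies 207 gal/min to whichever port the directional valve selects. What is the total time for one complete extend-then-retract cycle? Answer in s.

t ≈ 0.837 s

Cap-side area A_cap = π/4 × (8.21 in)² = 52.94 in^2
Rod-side annular area A_ann = π/4 × (8.21² − 5.67²) = 27.69 in^2
t_ext = A_cap·L/Q = 0.5494 s
t_ret = A_ann·L/Q = 0.2873 s
t_cycle = t_ext + t_ret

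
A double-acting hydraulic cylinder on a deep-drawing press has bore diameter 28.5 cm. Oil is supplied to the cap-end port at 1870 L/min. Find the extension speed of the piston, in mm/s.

Cap-side area A_cap = π/4 × (28.5 cm)² = 637.9 cm^2
v = Q / A

v ≈ 489 mm/s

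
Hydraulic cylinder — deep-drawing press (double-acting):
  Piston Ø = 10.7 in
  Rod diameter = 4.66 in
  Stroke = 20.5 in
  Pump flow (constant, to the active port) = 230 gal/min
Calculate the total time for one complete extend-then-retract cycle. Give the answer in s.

Cap-side area A_cap = π/4 × (10.7 in)² = 89.92 in^2
Rod-side annular area A_ann = π/4 × (10.7² − 4.66²) = 72.86 in^2
t_ext = A_cap·L/Q = 2.082 s
t_ret = A_ann·L/Q = 1.687 s
t_cycle = t_ext + t_ret

t ≈ 3.77 s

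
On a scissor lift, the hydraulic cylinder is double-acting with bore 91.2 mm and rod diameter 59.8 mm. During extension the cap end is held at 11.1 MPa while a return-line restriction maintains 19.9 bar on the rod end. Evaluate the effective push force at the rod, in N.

Cap-side area A_cap = π/4 × (91.2 mm)² = 6533 mm^2
Rod-side annular area A_ann = π/4 × (91.2² − 59.8²) = 3724 mm^2
Net thrust = P_cap·A_cap − P_rod·A_ann = 72510 N − 7411 N

F ≈ 65100 N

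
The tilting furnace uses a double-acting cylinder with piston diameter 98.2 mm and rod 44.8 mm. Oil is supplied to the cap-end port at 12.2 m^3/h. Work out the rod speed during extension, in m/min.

v ≈ 26.8 m/min

Cap-side area A_cap = π/4 × (98.2 mm)² = 7574 mm^2
v = Q / A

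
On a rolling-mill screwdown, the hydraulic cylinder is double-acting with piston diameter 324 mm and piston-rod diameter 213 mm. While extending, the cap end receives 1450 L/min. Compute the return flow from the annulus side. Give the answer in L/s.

Q_out ≈ 13.7 L/s

Cap-side area A_cap = π/4 × (324 mm)² = 82450 mm^2
Rod-side annular area A_ann = π/4 × (324² − 213²) = 46820 mm^2
Piston speed v = Q_in/A_cap; rod-end outflow Q_out = v × A_ann = Q_in × A_ann/A_cap.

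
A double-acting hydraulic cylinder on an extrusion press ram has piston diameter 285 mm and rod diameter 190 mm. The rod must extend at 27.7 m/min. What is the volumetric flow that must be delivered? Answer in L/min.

Cap-side area A_cap = π/4 × (285 mm)² = 63790 mm^2
Q = A × v

Q ≈ 1770 L/min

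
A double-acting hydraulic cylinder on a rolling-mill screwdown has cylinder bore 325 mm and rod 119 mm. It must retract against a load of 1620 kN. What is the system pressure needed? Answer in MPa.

Rod-side annular area A_ann = π/4 × (325² − 119²) = 71840 mm^2
Retraction: pressure acts on the annular area.
P = F / A = 1620 kN / A

P ≈ 22.6 MPa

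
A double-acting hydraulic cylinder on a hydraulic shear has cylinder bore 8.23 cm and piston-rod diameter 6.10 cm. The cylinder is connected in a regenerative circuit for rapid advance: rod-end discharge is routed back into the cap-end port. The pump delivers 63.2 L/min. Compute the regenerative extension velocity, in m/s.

In regeneration the rod-end outflow joins the pump flow into the cap end, so the net volume the pump must supply per unit advance equals the rod cross-section area.
Rod cross-section A_rod = π/4 × (6.10 cm)² = 29.22 cm^2
v = Q_pump / A_rod

v ≈ 0.360 m/s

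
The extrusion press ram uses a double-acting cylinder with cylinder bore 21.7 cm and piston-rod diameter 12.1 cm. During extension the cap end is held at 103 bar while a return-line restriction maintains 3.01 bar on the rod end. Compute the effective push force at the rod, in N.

Cap-side area A_cap = π/4 × (21.7 cm)² = 369.8 cm^2
Rod-side annular area A_ann = π/4 × (21.7² − 12.1²) = 254.8 cm^2
Net thrust = P_cap·A_cap − P_rod·A_ann = 3.809e5 N − 7671 N

F ≈ 3.73e5 N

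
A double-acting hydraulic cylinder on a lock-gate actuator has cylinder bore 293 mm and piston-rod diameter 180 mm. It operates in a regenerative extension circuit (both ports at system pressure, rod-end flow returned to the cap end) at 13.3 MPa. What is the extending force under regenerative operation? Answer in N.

F ≈ 3.38e5 N

With equal pressure on both faces, forces on the annular region cancel; the net push is pressure × rod cross-section.
Rod cross-section A_rod = π/4 × (180 mm)² = 25450 mm^2
F = P × A_rod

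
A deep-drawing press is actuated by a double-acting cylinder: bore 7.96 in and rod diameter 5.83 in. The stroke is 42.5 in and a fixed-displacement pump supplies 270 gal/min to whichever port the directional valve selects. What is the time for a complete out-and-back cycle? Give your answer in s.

Cap-side area A_cap = π/4 × (7.96 in)² = 49.76 in^2
Rod-side annular area A_ann = π/4 × (7.96² − 5.83²) = 23.07 in^2
t_ext = A_cap·L/Q = 2.035 s
t_ret = A_ann·L/Q = 0.9432 s
t_cycle = t_ext + t_ret

t ≈ 2.98 s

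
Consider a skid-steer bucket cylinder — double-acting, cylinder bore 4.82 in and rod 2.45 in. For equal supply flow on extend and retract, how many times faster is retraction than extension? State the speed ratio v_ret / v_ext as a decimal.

v_ret/v_ext ≈ 1.35

Cap-side area A_cap = π/4 × (4.82 in)² = 18.25 in^2
Rod-side annular area A_ann = π/4 × (4.82² − 2.45²) = 13.53 in^2
For equal Q, v ∝ 1/A, so v_ret/v_ext = A_cap/A_ann.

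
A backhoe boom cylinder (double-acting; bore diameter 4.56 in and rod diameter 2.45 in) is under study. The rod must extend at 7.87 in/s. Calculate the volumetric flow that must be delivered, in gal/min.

Cap-side area A_cap = π/4 × (4.56 in)² = 16.33 in^2
Q = A × v

Q ≈ 33.4 gal/min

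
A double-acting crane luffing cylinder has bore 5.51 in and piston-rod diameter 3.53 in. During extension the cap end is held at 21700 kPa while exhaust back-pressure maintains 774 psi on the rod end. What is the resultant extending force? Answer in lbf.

Cap-side area A_cap = π/4 × (5.51 in)² = 23.84 in^2
Rod-side annular area A_ann = π/4 × (5.51² − 3.53²) = 14.06 in^2
Net thrust = P_cap·A_cap − P_rod·A_ann = 75050 lbf − 10880 lbf

F ≈ 64200 lbf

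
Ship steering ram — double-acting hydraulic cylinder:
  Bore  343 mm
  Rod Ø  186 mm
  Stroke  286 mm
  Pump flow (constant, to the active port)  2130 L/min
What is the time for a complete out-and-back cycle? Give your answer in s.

Cap-side area A_cap = π/4 × (343 mm)² = 92400 mm^2
Rod-side annular area A_ann = π/4 × (343² − 186²) = 65230 mm^2
t_ext = A_cap·L/Q = 0.7444 s
t_ret = A_ann·L/Q = 0.5255 s
t_cycle = t_ext + t_ret

t ≈ 1.27 s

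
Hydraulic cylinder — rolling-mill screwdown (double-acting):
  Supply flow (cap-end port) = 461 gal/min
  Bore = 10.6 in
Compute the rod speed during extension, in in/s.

Cap-side area A_cap = π/4 × (10.6 in)² = 88.25 in^2
v = Q / A

v ≈ 20.1 in/s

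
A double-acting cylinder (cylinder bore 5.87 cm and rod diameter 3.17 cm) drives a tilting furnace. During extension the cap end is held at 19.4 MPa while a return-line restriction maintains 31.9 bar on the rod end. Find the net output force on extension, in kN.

F ≈ 46.4 kN

Cap-side area A_cap = π/4 × (5.87 cm)² = 27.06 cm^2
Rod-side annular area A_ann = π/4 × (5.87² − 3.17²) = 19.17 cm^2
Net thrust = P_cap·A_cap − P_rod·A_ann = 52.50 kN − 6.115 kN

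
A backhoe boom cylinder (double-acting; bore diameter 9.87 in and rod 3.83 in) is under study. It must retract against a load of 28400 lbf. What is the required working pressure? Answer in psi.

Rod-side annular area A_ann = π/4 × (9.87² − 3.83²) = 64.99 in^2
Retraction: pressure acts on the annular area.
P = F / A = 28400 lbf / A

P ≈ 437 psi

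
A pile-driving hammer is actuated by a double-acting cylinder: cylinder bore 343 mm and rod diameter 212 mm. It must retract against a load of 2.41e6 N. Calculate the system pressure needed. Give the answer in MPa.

Rod-side annular area A_ann = π/4 × (343² − 212²) = 57100 mm^2
Retraction: pressure acts on the annular area.
P = F / A = 2.41e6 N / A

P ≈ 42.2 MPa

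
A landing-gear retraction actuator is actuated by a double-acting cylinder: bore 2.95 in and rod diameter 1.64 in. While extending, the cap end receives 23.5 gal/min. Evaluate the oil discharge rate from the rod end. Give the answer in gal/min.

Cap-side area A_cap = π/4 × (2.95 in)² = 6.835 in^2
Rod-side annular area A_ann = π/4 × (2.95² − 1.64²) = 4.723 in^2
Piston speed v = Q_in/A_cap; rod-end outflow Q_out = v × A_ann = Q_in × A_ann/A_cap.

Q_out ≈ 16.2 gal/min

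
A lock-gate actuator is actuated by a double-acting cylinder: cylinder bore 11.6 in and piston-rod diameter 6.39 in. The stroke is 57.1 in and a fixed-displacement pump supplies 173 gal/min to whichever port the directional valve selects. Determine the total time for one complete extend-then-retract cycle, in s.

Cap-side area A_cap = π/4 × (11.6 in)² = 105.7 in^2
Rod-side annular area A_ann = π/4 × (11.6² − 6.39²) = 73.61 in^2
t_ext = A_cap·L/Q = 9.060 s
t_ret = A_ann·L/Q = 6.311 s
t_cycle = t_ext + t_ret

t ≈ 15.4 s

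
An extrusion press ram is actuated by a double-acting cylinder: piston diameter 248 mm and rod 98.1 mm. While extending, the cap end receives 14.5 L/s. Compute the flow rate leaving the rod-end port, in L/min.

Cap-side area A_cap = π/4 × (248 mm)² = 48310 mm^2
Rod-side annular area A_ann = π/4 × (248² − 98.1²) = 40750 mm^2
Piston speed v = Q_in/A_cap; rod-end outflow Q_out = v × A_ann = Q_in × A_ann/A_cap.

Q_out ≈ 734 L/min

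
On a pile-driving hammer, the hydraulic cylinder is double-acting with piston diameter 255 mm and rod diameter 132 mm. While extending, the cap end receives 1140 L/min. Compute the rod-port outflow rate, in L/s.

Q_out ≈ 13.9 L/s

Cap-side area A_cap = π/4 × (255 mm)² = 51070 mm^2
Rod-side annular area A_ann = π/4 × (255² − 132²) = 37390 mm^2
Piston speed v = Q_in/A_cap; rod-end outflow Q_out = v × A_ann = Q_in × A_ann/A_cap.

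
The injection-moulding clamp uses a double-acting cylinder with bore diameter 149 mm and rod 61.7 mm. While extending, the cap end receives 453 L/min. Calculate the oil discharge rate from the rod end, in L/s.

Cap-side area A_cap = π/4 × (149 mm)² = 17440 mm^2
Rod-side annular area A_ann = π/4 × (149² − 61.7²) = 14450 mm^2
Piston speed v = Q_in/A_cap; rod-end outflow Q_out = v × A_ann = Q_in × A_ann/A_cap.

Q_out ≈ 6.26 L/s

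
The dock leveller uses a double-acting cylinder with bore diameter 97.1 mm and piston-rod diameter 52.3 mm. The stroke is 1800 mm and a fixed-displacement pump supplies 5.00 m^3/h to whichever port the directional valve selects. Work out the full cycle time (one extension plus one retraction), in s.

t ≈ 16.4 s

Cap-side area A_cap = π/4 × (97.1 mm)² = 7405 mm^2
Rod-side annular area A_ann = π/4 × (97.1² − 52.3²) = 5257 mm^2
t_ext = A_cap·L/Q = 9.597 s
t_ret = A_ann·L/Q = 6.813 s
t_cycle = t_ext + t_ret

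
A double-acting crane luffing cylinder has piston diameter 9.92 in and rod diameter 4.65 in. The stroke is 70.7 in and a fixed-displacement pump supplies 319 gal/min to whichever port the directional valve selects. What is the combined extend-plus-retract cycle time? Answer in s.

t ≈ 7.92 s

Cap-side area A_cap = π/4 × (9.92 in)² = 77.29 in^2
Rod-side annular area A_ann = π/4 × (9.92² − 4.65²) = 60.31 in^2
t_ext = A_cap·L/Q = 4.449 s
t_ret = A_ann·L/Q = 3.472 s
t_cycle = t_ext + t_ret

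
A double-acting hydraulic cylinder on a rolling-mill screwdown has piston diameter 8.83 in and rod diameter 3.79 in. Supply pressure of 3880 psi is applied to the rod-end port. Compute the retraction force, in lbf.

Rod-side annular area A_ann = π/4 × (8.83² − 3.79²) = 49.96 in^2
On retraction the pressure acts on the annular area (bore minus rod).
F = P × A_ann

F ≈ 1.94e5 lbf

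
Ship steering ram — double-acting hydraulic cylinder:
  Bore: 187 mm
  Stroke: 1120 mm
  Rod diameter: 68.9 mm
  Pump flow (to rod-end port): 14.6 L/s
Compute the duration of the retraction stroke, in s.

t ≈ 1.82 s

Rod-side annular area A_ann = π/4 × (187² − 68.9²) = 23740 mm^2
Swept volume V = A × L; t = V / Q = A·L / Q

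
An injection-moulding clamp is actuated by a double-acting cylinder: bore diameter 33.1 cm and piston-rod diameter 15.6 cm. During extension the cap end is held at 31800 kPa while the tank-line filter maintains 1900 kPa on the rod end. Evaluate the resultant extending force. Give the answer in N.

F ≈ 2.61e6 N

Cap-side area A_cap = π/4 × (33.1 cm)² = 860.5 cm^2
Rod-side annular area A_ann = π/4 × (33.1² − 15.6²) = 669.4 cm^2
Net thrust = P_cap·A_cap − P_rod·A_ann = 2.736e6 N − 1.272e5 N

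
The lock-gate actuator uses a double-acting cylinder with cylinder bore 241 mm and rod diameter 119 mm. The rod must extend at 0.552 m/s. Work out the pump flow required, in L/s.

Q ≈ 25.2 L/s

Cap-side area A_cap = π/4 × (241 mm)² = 45620 mm^2
Q = A × v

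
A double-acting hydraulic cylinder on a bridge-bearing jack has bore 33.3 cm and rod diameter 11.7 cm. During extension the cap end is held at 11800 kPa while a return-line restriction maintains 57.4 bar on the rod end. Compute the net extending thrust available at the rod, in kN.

F ≈ 589 kN

Cap-side area A_cap = π/4 × (33.3 cm)² = 870.9 cm^2
Rod-side annular area A_ann = π/4 × (33.3² − 11.7²) = 763.4 cm^2
Net thrust = P_cap·A_cap − P_rod·A_ann = 1028 kN − 438.2 kN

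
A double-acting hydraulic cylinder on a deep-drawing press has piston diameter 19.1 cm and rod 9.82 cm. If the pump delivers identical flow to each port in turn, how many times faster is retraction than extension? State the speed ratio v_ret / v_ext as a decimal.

Cap-side area A_cap = π/4 × (19.1 cm)² = 286.5 cm^2
Rod-side annular area A_ann = π/4 × (19.1² − 9.82²) = 210.8 cm^2
For equal Q, v ∝ 1/A, so v_ret/v_ext = A_cap/A_ann.

v_ret/v_ext ≈ 1.36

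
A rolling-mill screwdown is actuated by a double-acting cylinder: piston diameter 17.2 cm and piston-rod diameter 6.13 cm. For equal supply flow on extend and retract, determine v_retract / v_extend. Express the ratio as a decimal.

Cap-side area A_cap = π/4 × (17.2 cm)² = 232.4 cm^2
Rod-side annular area A_ann = π/4 × (17.2² − 6.13²) = 202.8 cm^2
For equal Q, v ∝ 1/A, so v_ret/v_ext = A_cap/A_ann.

v_ret/v_ext ≈ 1.15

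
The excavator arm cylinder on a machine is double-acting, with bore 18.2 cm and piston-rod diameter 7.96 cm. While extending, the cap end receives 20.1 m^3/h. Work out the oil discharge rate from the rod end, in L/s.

Cap-side area A_cap = π/4 × (18.2 cm)² = 260.2 cm^2
Rod-side annular area A_ann = π/4 × (18.2² − 7.96²) = 210.4 cm^2
Piston speed v = Q_in/A_cap; rod-end outflow Q_out = v × A_ann = Q_in × A_ann/A_cap.

Q_out ≈ 4.52 L/s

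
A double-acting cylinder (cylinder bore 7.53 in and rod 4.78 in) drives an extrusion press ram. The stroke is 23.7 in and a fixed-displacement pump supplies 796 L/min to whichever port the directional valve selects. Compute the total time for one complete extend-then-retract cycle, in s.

t ≈ 2.08 s

Cap-side area A_cap = π/4 × (7.53 in)² = 44.53 in^2
Rod-side annular area A_ann = π/4 × (7.53² − 4.78²) = 26.59 in^2
t_ext = A_cap·L/Q = 1.304 s
t_ret = A_ann·L/Q = 0.7783 s
t_cycle = t_ext + t_ret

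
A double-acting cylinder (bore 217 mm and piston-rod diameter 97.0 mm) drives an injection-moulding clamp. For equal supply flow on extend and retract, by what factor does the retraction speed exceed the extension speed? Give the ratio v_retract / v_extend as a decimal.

v_ret/v_ext ≈ 1.25

Cap-side area A_cap = π/4 × (217 mm)² = 36980 mm^2
Rod-side annular area A_ann = π/4 × (217² − 97.0²) = 29590 mm^2
For equal Q, v ∝ 1/A, so v_ret/v_ext = A_cap/A_ann.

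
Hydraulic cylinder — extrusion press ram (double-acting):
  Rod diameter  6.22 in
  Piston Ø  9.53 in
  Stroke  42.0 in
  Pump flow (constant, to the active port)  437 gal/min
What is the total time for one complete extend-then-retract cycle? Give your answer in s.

t ≈ 2.80 s

Cap-side area A_cap = π/4 × (9.53 in)² = 71.33 in^2
Rod-side annular area A_ann = π/4 × (9.53² − 6.22²) = 40.94 in^2
t_ext = A_cap·L/Q = 1.781 s
t_ret = A_ann·L/Q = 1.022 s
t_cycle = t_ext + t_ret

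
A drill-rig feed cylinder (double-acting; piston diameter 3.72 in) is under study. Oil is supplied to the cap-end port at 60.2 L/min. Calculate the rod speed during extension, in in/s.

v ≈ 5.63 in/s

Cap-side area A_cap = π/4 × (3.72 in)² = 10.87 in^2
v = Q / A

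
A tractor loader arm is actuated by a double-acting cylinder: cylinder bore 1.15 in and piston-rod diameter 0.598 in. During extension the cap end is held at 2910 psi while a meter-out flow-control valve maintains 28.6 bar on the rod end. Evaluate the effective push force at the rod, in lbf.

Cap-side area A_cap = π/4 × (1.15 in)² = 1.039 in^2
Rod-side annular area A_ann = π/4 × (1.15² − 0.598²) = 0.7578 in^2
Net thrust = P_cap·A_cap − P_rod·A_ann = 3023 lbf − 314.4 lbf

F ≈ 2710 lbf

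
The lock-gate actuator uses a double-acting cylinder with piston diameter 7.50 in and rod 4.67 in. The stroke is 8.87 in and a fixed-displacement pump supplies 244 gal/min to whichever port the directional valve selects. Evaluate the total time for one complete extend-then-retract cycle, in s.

t ≈ 0.673 s

Cap-side area A_cap = π/4 × (7.50 in)² = 44.18 in^2
Rod-side annular area A_ann = π/4 × (7.50² − 4.67²) = 27.05 in^2
t_ext = A_cap·L/Q = 0.4171 s
t_ret = A_ann·L/Q = 0.2554 s
t_cycle = t_ext + t_ret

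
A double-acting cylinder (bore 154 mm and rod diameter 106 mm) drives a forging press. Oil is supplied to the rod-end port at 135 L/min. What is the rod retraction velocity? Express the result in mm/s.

v ≈ 230 mm/s

Rod-side annular area A_ann = π/4 × (154² − 106²) = 9802 mm^2
Flow into the rod-end port fills the annular volume.
v = Q / A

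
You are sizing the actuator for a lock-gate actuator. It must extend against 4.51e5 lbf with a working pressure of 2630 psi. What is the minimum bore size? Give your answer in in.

D ≈ 14.8 in

Extension force acts on the full piston face: F = P × (π/4)D².
D = √(4F / (πP)) = √(4 × 4.51e5 lbf / (π × 2630 psi))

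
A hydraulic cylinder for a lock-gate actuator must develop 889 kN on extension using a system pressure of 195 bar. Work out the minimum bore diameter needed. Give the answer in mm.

Extension force acts on the full piston face: F = P × (π/4)D².
D = √(4F / (πP)) = √(4 × 889 kN / (π × 195 bar))

D ≈ 241 mm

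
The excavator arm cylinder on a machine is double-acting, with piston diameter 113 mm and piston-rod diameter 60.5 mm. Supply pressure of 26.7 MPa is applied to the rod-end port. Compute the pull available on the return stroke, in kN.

F ≈ 191 kN

Rod-side annular area A_ann = π/4 × (113² − 60.5²) = 7154 mm^2
On retraction the pressure acts on the annular area (bore minus rod).
F = P × A_ann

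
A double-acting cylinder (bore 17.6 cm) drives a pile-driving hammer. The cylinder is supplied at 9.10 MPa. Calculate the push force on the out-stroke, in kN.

Cap-side area A_cap = π/4 × (17.6 cm)² = 243.3 cm^2
F = P × A_cap = 9.10 MPa × A_cap

F ≈ 221 kN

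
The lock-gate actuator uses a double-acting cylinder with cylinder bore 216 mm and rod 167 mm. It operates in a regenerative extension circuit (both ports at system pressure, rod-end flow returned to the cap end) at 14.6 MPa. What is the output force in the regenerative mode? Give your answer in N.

With equal pressure on both faces, forces on the annular region cancel; the net push is pressure × rod cross-section.
Rod cross-section A_rod = π/4 × (167 mm)² = 21900 mm^2
F = P × A_rod

F ≈ 3.20e5 N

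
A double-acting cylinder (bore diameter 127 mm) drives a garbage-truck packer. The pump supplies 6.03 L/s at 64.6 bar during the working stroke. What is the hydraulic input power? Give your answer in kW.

W ≈ 39.0 kW

Hydraulic power = P × Q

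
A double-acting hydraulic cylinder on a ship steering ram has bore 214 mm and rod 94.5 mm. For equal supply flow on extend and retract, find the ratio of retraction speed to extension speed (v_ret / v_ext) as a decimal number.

Cap-side area A_cap = π/4 × (214 mm)² = 35970 mm^2
Rod-side annular area A_ann = π/4 × (214² − 94.5²) = 28950 mm^2
For equal Q, v ∝ 1/A, so v_ret/v_ext = A_cap/A_ann.

v_ret/v_ext ≈ 1.24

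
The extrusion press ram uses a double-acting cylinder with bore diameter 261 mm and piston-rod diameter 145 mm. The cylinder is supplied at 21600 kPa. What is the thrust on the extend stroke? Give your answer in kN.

F ≈ 1160 kN

Cap-side area A_cap = π/4 × (261 mm)² = 53500 mm^2
F = P × A_cap = 21600 kPa × A_cap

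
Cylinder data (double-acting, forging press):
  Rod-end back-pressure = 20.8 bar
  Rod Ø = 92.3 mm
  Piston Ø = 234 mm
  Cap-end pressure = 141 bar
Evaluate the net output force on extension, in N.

F ≈ 5.31e5 N

Cap-side area A_cap = π/4 × (234 mm)² = 43010 mm^2
Rod-side annular area A_ann = π/4 × (234² − 92.3²) = 36310 mm^2
Net thrust = P_cap·A_cap − P_rod·A_ann = 6.064e5 N − 75530 N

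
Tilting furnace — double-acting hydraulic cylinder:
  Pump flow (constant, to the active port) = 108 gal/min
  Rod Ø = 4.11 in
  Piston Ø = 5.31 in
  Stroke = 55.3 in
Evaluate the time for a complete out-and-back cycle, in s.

Cap-side area A_cap = π/4 × (5.31 in)² = 22.15 in^2
Rod-side annular area A_ann = π/4 × (5.31² − 4.11²) = 8.878 in^2
t_ext = A_cap·L/Q = 2.945 s
t_ret = A_ann·L/Q = 1.181 s
t_cycle = t_ext + t_ret

t ≈ 4.13 s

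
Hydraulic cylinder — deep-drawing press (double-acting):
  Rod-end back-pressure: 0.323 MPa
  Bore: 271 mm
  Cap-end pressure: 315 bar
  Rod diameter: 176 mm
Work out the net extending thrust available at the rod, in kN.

Cap-side area A_cap = π/4 × (271 mm)² = 57680 mm^2
Rod-side annular area A_ann = π/4 × (271² − 176²) = 33350 mm^2
Net thrust = P_cap·A_cap − P_rod·A_ann = 1817 kN − 10.77 kN

F ≈ 1810 kN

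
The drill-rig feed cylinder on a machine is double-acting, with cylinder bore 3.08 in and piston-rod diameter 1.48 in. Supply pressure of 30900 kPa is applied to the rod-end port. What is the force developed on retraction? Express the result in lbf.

F ≈ 25700 lbf

Rod-side annular area A_ann = π/4 × (3.08² − 1.48²) = 5.730 in^2
On retraction the pressure acts on the annular area (bore minus rod).
F = P × A_ann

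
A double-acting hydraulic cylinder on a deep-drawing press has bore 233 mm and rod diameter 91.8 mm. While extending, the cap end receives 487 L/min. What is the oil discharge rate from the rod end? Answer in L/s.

Q_out ≈ 6.86 L/s

Cap-side area A_cap = π/4 × (233 mm)² = 42640 mm^2
Rod-side annular area A_ann = π/4 × (233² − 91.8²) = 36020 mm^2
Piston speed v = Q_in/A_cap; rod-end outflow Q_out = v × A_ann = Q_in × A_ann/A_cap.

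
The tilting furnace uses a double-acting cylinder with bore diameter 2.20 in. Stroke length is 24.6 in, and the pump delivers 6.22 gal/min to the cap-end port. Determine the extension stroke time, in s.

Cap-side area A_cap = π/4 × (2.20 in)² = 3.801 in^2
Swept volume V = A × L; t = V / Q = A·L / Q

t ≈ 3.90 s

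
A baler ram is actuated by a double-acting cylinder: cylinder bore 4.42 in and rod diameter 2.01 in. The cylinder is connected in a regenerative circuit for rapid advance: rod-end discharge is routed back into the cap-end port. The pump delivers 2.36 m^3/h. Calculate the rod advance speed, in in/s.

In regeneration the rod-end outflow joins the pump flow into the cap end, so the net volume the pump must supply per unit advance equals the rod cross-section area.
Rod cross-section A_rod = π/4 × (2.01 in)² = 3.173 in^2
v = Q_pump / A_rod

v ≈ 12.6 in/s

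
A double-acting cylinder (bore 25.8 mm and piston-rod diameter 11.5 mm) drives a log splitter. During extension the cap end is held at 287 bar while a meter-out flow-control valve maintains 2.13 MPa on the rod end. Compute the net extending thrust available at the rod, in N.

F ≈ 14100 N

Cap-side area A_cap = π/4 × (25.8 mm)² = 522.8 mm^2
Rod-side annular area A_ann = π/4 × (25.8² − 11.5²) = 418.9 mm^2
Net thrust = P_cap·A_cap − P_rod·A_ann = 15000 N − 892.3 N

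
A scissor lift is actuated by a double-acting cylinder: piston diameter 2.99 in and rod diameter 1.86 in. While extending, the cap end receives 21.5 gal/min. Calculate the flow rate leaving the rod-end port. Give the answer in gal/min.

Q_out ≈ 13.2 gal/min

Cap-side area A_cap = π/4 × (2.99 in)² = 7.022 in^2
Rod-side annular area A_ann = π/4 × (2.99² − 1.86²) = 4.304 in^2
Piston speed v = Q_in/A_cap; rod-end outflow Q_out = v × A_ann = Q_in × A_ann/A_cap.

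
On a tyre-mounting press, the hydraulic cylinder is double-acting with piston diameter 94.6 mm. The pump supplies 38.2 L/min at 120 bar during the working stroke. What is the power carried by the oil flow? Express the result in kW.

Hydraulic power = P × Q

W ≈ 7.64 kW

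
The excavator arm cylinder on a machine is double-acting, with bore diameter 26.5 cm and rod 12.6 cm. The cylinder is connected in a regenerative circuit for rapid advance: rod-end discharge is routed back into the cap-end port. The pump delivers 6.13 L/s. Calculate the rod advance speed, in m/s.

In regeneration the rod-end outflow joins the pump flow into the cap end, so the net volume the pump must supply per unit advance equals the rod cross-section area.
Rod cross-section A_rod = π/4 × (12.6 cm)² = 124.7 cm^2
v = Q_pump / A_rod

v ≈ 0.492 m/s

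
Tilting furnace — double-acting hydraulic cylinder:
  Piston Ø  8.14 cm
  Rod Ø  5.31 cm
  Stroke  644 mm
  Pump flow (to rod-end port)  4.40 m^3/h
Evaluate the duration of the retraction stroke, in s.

Rod-side annular area A_ann = π/4 × (8.14² − 5.31²) = 29.90 cm^2
Swept volume V = A × L; t = V / Q = A·L / Q

t ≈ 1.58 s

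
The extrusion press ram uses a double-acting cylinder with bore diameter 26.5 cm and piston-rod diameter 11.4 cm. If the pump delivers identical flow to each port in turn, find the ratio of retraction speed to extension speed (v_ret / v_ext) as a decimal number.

v_ret/v_ext ≈ 1.23

Cap-side area A_cap = π/4 × (26.5 cm)² = 551.5 cm^2
Rod-side annular area A_ann = π/4 × (26.5² − 11.4²) = 449.5 cm^2
For equal Q, v ∝ 1/A, so v_ret/v_ext = A_cap/A_ann.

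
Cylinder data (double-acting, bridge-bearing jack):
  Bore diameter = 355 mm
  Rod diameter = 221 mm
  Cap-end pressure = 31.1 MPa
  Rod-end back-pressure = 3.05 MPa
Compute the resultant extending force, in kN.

F ≈ 2890 kN

Cap-side area A_cap = π/4 × (355 mm)² = 98980 mm^2
Rod-side annular area A_ann = π/4 × (355² − 221²) = 60620 mm^2
Net thrust = P_cap·A_cap − P_rod·A_ann = 3078 kN − 184.9 kN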